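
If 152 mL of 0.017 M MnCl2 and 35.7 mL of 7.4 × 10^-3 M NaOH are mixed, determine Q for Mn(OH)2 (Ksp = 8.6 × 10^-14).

Q ≈ 2.7e-8

Total volume = 152 + 35.7 = 187.7 mL.
[Mn^2+] = 1.7 x 10^-2 × (152/187.7) = 1.38 × 10^-2 M
[OH^-] = 7.4 × 10^-3 × (35.7/187.7) = 1.41 x 10^-3 M
Mn(OH)2(s) ⇌ Mn^2+(aq) + 2 OH^-(aq), so Q = [Mn^2+][OH^-]^2
Q = (1.38 x 10^-2)(1.41 x 10^-3)^2 = 2.7 × 10^-8
Q > Ksp, so Mn(OH)2 will precipitate.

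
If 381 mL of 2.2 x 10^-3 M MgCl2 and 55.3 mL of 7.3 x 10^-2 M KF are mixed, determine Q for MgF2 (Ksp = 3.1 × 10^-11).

Total volume = 381 + 55.3 = 436.3 mL.
[Mg^2+] = 2.2 × 10^-3 × (381/436.3) = 1.92 x 10^-3 M
[F^-] = 7.3 x 10^-2 × (55.3/436.3) = 9.25 × 10^-3 M
MgF2(s) <=> Mg^2+ + 2 F^-, so Q = [Mg^2+][F^-]^2
Q = (1.92 x 10^-3)(9.25 × 10^-3)^2 = 1.6 × 10^-7
Q > Ksp, so MgF2 will precipitate.

Q ≈ 1.6e-7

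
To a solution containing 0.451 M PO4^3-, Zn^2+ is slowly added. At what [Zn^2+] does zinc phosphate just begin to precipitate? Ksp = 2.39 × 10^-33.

Zn3(PO4)2(s) ⇌ 3 Zn^2+ + 2 PO4^3-
Ksp = [Zn^2+]^3[PO4^3-]^2
Precipitation begins when Q = Ksp. With [PO4^3-] = 0.451 M:
2.39 × 10^-33 = (0.451)^2 × [Zn^2+]^3
[Zn^2+] = (2.39 × 10^-33 / 2.034 × 10^-1)^(1/3) = 2.27 x 10^-11 M

[Zn^2+] ≈ 2.27e-11 M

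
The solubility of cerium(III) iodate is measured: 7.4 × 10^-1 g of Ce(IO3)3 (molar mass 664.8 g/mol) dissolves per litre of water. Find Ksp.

Molar solubility s = (7.4 x 10^-1 g/L) / (664.8 g/mol) = 1.11 × 10^-3 M.
Ce(IO3)3(s) ⇌ Ce^3+(aq) + 3 IO3^-(aq)
With molar solubility s: [Ce^3+] = s, [IO3^-] = 3s.
Ksp = [Ce^3+][IO3^-]^3
Ksp = s(3s)^3 = 27s^4
Ksp = 27 × (1.11 × 10^-3)^4 = 4.1 x 10^-11

4.1 × 10^-11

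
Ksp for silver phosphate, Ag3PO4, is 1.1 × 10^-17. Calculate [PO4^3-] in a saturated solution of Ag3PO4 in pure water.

2.5 × 10^-5 M

Ag3PO4(s) ⇌ 3 Ag^+ + PO4^3-
Ksp = [Ag^+]^3[PO4^3-]
For each mole of Ag3PO4 that dissolves: [Ag^+] = 3s, [PO4^3-] = s.
Substituting: Ksp = (3s)^3s = 27s^4
Solving, s = (1.1 × 10^-17/27)^(1/4) = 2.53 x 10^-5 M
[PO4^3-] = s = 2.5 × 10^-5 M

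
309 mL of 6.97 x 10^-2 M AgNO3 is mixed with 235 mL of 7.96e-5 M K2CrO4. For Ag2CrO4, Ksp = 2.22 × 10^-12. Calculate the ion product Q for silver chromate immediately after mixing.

Total volume = 309 + 235 = 544 mL.
[Ag^+] = 6.97 × 10^-2 × (309/544) = 3.959 × 10^-2 M
[CrO4^2-] = 7.96 × 10^-5 × (235/544) = 3.439 × 10^-5 M
Ag2CrO4(s) <=> 2 Ag^+ + CrO4^2-, so Q = [Ag^+]^2[CrO4^2-]
Q = (3.959 x 10^-2)^2(3.439 x 10^-5) = 5.39 × 10^-8
Q > Ksp, so Ag2CrO4 will precipitate.

Q ≈ 5.39e-8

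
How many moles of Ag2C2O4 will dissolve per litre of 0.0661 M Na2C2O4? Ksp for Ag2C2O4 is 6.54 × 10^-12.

s ≈ 4.97 × 10^-6 M

Ag2C2O4(s) <=> 2 Ag^+(aq) + C2O4^2-(aq)
Ksp = [Ag^+]^2[C2O4^2-]
Let s = moles of Ag2C2O4 that dissolve per litre. [Ag^+] = 2s, [C2O4^2-] = 0.0661 + s ≈ 0.0661 (since C2O4^2- from Na2C2O4 dominates).
Ksp ≈ (2s)^2 × 0.0661
s = 4.97 × 10^-6 M
Check: s = 5.0 x 10^-6 ≪ 0.0661, so the approximation is valid.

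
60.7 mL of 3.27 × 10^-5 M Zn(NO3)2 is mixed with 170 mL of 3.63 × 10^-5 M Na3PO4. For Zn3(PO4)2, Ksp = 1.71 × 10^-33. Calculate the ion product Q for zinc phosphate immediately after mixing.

Q ≈ 4.56e-25

Total volume = 60.7 + 170 = 230.7 mL.
[Zn^2+] = 3.27 × 10^-5 × (60.7/230.7) = 8.604 × 10^-6 M
[PO4^3-] = 3.63 × 10^-5 × (170/230.7) = 2.675 × 10^-5 M
Zn3(PO4)2(s) <=> 3 Zn^2+(aq) + 2 PO4^3-(aq), so Q = [Zn^2+]^3[PO4^3-]^2
Q = (8.604 × 10^-6)^3(2.675 x 10^-5)^2 = 4.56 x 10^-25
Q > Ksp, so Zn3(PO4)2 will precipitate.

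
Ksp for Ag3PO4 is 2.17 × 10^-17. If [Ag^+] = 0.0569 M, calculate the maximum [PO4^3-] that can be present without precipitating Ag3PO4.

1.18e-13 M

Ag3PO4(s) <=> 3 Ag^+(aq) + PO4^3-(aq)
Ksp = [Ag^+]^3[PO4^3-]
Precipitation begins when Q = Ksp. With [Ag^+] = 0.0569 M:
2.17 × 10^-17 = (0.0569)^3 × [PO4^3-]
[PO4^3-] = (2.17 × 10^-17 / 1.842 × 10^-4) = 1.18 × 10^-13 M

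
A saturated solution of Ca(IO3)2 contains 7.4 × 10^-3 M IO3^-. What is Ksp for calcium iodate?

Ca(IO3)2(s) <=> Ca^2+(aq) + 2 IO3^-(aq)
Stoichiometry gives [Ca^2+] = (1/2)[IO3^-] = 3.70 × 10^-3 M.
Ksp = [Ca^2+][IO3^-]^2
Ksp = 3.70 x 10^-3 × (7.4 × 10^-3)^2 = 2.0 × 10^-7

Ksp ≈ 2.0 × 10^-7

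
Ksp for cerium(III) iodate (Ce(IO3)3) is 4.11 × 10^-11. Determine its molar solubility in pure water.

Ce(IO3)3(s) ⇌ Ce^3+(aq) + 3 IO3^-(aq)
Ksp = [Ce^3+][IO3^-]^3
For each mole of Ce(IO3)3 that dissolves: [Ce^3+] = s, [IO3^-] = 3s.
Substituting: Ksp = s(3s)^3 = 27s^4
Solving, s = (4.11 × 10^-11/27)^(1/4) = 1.11 x 10^-3 M

1.11 × 10^-3 M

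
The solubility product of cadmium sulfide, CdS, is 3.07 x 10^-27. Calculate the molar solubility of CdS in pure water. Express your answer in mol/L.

s ≈ 5.54 × 10^-14 M

CdS(s) ⇌ Cd^2+(aq) + S^2-(aq)
Ksp = [Cd^2+][S^2-]
Let s = molar solubility. Then [Cd^2+] = s and [S^2-] = s.
Ksp = (s)(s) = s^2
s = (3.07 x 10^-27)^(1/2) = 5.54 x 10^-14 M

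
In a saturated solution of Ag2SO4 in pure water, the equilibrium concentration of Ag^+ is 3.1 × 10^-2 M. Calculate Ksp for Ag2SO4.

Ag2SO4(s) <=> 2 Ag^+ + SO4^2-
Stoichiometry gives [SO4^2-] = (1/2)[Ag^+] = 1.55 × 10^-2 M.
Ksp = [Ag^+]^2[SO4^2-]
Ksp = (3.1 × 10^-2)^2 × 1.55 x 10^-2 = 1.5 × 10^-5

1.5 × 10^-5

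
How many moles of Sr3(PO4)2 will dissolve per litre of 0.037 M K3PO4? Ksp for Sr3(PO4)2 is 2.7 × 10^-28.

Sr3(PO4)2(s) <=> 3 Sr^2+(aq) + 2 PO4^3-(aq)
Ksp = [Sr^2+]^3[PO4^3-]^2
If s mol/L dissolves here, [Sr^2+] = 3s, [PO4^3-] = 0.037 + 2s ≈ 0.037 (since PO4^3- from K3PO4 dominates).
Ksp ≈ (3s)^3 × (0.037)^2
s = 1.9 × 10^-9 M
Check: 2s = 3.9 × 10^-9 ≪ 0.037, so the approximation is valid.

s = 1.9 x 10^-9 M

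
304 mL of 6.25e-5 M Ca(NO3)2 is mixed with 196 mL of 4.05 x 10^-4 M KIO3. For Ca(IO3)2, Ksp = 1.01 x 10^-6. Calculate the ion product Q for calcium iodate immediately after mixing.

9.58 × 10^-13

Total volume = 304 + 196 = 500 mL.
[Ca^2+] = 6.25 × 10^-5 × (304/500) = 3.800 x 10^-5 M
[IO3^-] = 4.05 × 10^-4 × (196/500) = 1.588 x 10^-4 M
Ca(IO3)2(s) ⇌ Ca^2+(aq) + 2 IO3^-(aq), so Q = [Ca^2+][IO3^-]^2
Q = (3.800 × 10^-5)(1.588 × 10^-4)^2 = 9.58 x 10^-13
Q < Ksp, so no precipitate of Ca(IO3)2 forms.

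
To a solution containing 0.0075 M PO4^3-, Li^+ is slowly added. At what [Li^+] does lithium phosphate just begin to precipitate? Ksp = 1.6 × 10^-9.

Li3PO4(s) ⇌ 3 Li^+(aq) + PO4^3-(aq)
Ksp = [Li^+]^3[PO4^3-]
Precipitation begins when Q = Ksp. With [PO4^3-] = 0.0075 M:
1.6 × 10^-9 = (0.0075) × [Li^+]^3
[Li^+] = (1.6 × 10^-9 / 7.5 × 10^-3)^(1/3) = 6.0 × 10^-3 M

6.0 × 10^-3 M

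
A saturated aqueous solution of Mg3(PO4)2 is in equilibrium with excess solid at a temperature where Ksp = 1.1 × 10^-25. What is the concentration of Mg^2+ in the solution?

Mg3(PO4)2(s) <=> 3 Mg^2+(aq) + 2 PO4^3-(aq)
Ksp = [Mg^2+]^3[PO4^3-]^2
If s mol/L of Mg3(PO4)2 dissolves, [Mg^2+] = 3s and [PO4^3-] = 2s.
Substituting: Ksp = (3s)^3(2s)^2 = 108s^5
s^5 = 1.1 × 10^-25 / 108, so s = 4.00 x 10^-6 M
[Mg^2+] = 3s = 1.2 × 10^-5 M

1.2 × 10^-5 M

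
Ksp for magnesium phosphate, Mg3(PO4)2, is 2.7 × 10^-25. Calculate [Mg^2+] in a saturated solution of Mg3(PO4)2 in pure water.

1.4 × 10^-5 M

Mg3(PO4)2(s) <=> 3 Mg^2+ + 2 PO4^3-
Ksp = [Mg^2+]^3[PO4^3-]^2
If s mol/L of Mg3(PO4)2 dissolves, [Mg^2+] = 3s and [PO4^3-] = 2s.
Ksp = (3s)^3(2s)^2 = 108s^5
s^5 = 2.7 × 10^-25 / 108, so s = 4.78 × 10^-6 M
[Mg^2+] = 3s = 1.4 × 10^-5 M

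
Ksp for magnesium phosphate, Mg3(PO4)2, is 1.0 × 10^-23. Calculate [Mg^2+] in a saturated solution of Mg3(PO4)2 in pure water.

Mg3(PO4)2(s) ⇌ 3 Mg^2+(aq) + 2 PO4^3-(aq)
Ksp = [Mg^2+]^3[PO4^3-]^2
With molar solubility s: [Mg^2+] = 3s, [PO4^3-] = 2s.
Ksp = (3s)^3(2s)^2 = 108s^5
s = (1.0 × 10^-23 / 108)^(1/5) = 9.85 × 10^-6 M
[Mg^2+] = 3s = 3.0 x 10^-5 M

[Mg^2+] ≈ 3.0 × 10^-5 M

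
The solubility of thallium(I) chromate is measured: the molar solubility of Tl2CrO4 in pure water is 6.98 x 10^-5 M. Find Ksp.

Ksp ≈ 1.36 × 10^-12

Tl2CrO4(s) ⇌ 2 Tl^+(aq) + CrO4^2-(aq)
If s mol/L of Tl2CrO4 dissolves, [Tl^+] = 2s and [CrO4^2-] = s.
Ksp = [Tl^+]^2[CrO4^2-]
So Ksp = (2s)^2 × s = 4s^3
Ksp = 4 × (6.98 x 10^-5)^3 = 1.36 × 10^-12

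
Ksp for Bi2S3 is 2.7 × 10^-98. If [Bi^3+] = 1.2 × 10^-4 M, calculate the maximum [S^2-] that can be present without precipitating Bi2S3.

Bi2S3(s) ⇌ 2 Bi^3+ + 3 S^2-
Ksp = [Bi^3+]^2[S^2-]^3
Precipitation begins when Q = Ksp. With [Bi^3+] = 1.2 × 10^-4 M:
2.7 × 10^-98 = (1.2 × 10^-4)^2 × [S^2-]^3
[S^2-] = (2.7 × 10^-98 / 1.44 × 10^-8)^(1/3) = 1.2 × 10^-30 M

[S^2-] = 1.2 × 10^-30 M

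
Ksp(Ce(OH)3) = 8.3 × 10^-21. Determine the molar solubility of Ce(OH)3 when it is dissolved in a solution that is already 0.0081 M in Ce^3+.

Ce(OH)3(s) <=> Ce^3+(aq) + 3 OH^-(aq)
Ksp = [Ce^3+][OH^-]^3
If s mol/L dissolves here, [Ce^3+] = 0.0081 + s ≈ 0.0081, [OH^-] = 3s (Ksp is small, so little additional dissolves).
Ksp ≈ 0.0081 × (3s)^3
s = 3.4 × 10^-7 M
Check: s = 3.4 x 10^-7 ≪ 0.0081, so the approximation is valid.

s ≈ 3.4 x 10^-7 M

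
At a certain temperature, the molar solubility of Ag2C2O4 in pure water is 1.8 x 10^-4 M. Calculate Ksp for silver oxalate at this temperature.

Ksp ≈ 2.3e-11

Ag2C2O4(s) ⇌ 2 Ag^+ + C2O4^2-
For each mole of Ag2C2O4 that dissolves: [Ag^+] = 2s, [C2O4^2-] = s.
Ksp = [Ag^+]^2[C2O4^2-]
So Ksp = (2s)^2 × s = 4s^3
Ksp = 4 × (1.8 x 10^-4)^3 = 2.3 × 10^-11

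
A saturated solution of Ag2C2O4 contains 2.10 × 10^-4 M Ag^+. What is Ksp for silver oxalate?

Ksp = 4.63 × 10^-12

Ag2C2O4(s) ⇌ 2 Ag^+(aq) + C2O4^2-(aq)
Stoichiometry gives [C2O4^2-] = (1/2)[Ag^+] = 1.050 x 10^-4 M.
Ksp = [Ag^+]^2[C2O4^2-]
Ksp = (2.10 × 10^-4)^2 × 1.050 x 10^-4 = 4.63 × 10^-12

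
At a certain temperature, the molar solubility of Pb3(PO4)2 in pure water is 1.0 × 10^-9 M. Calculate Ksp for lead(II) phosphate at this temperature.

Pb3(PO4)2(s) ⇌ 3 Pb^2+(aq) + 2 PO4^3-(aq)
With molar solubility s: [Pb^2+] = 3s, [PO4^3-] = 2s.
Ksp = [Pb^2+]^3[PO4^3-]^2
Substituting: Ksp = (3s)^3(2s)^2 = 108s^5
Ksp = 108 × (1.0 x 10^-9)^5 = 1.1 × 10^-43

1.1 × 10^-43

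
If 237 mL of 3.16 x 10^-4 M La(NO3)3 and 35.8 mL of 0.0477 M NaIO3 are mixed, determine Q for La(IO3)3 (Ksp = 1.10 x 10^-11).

Total volume = 237 + 35.8 = 272.8 mL.
[La^3+] = 3.16 × 10^-4 × (237/272.8) = 2.745 × 10^-4 M
[IO3^-] = 4.77 × 10^-2 × (35.8/272.8) = 6.260 × 10^-3 M
La(IO3)3(s) ⇌ La^3+(aq) + 3 IO3^-(aq), so Q = [La^3+][IO3^-]^3
Q = (2.745 x 10^-4)(6.260 × 10^-3)^3 = 6.73 x 10^-11
Q > Ksp, so La(IO3)3 will precipitate.

Q = 6.73e-11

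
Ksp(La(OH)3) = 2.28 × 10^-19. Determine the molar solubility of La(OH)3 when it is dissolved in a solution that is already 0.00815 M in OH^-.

s ≈ 4.21 x 10^-13 M

La(OH)3(s) ⇌ La^3+ + 3 OH^-
Ksp = [La^3+][OH^-]^3
Let s = moles of La(OH)3 that dissolve per litre. [La^3+] = s, [OH^-] = 0.00815 + 3s ≈ 0.00815 (common-ion effect: OH^- is already 0.00815 M).
Ksp ≈ s × (0.00815)^3
s = 4.21 × 10^-13 M
Check: 3s = 1.3 x 10^-12 ≪ 0.00815, so the approximation is valid.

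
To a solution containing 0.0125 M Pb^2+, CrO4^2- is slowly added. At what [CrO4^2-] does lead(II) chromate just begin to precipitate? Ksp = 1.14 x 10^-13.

PbCrO4(s) ⇌ Pb^2+(aq) + CrO4^2-(aq)
Ksp = [Pb^2+][CrO4^2-]
Precipitation begins when Q = Ksp. With [Pb^2+] = 0.0125 M:
1.14 x 10^-13 = (0.0125) × [CrO4^2-]
[CrO4^2-] = (1.14 x 10^-13 / 1.25 × 10^-2) = 9.12 x 10^-12 M

9.12 × 10^-12 M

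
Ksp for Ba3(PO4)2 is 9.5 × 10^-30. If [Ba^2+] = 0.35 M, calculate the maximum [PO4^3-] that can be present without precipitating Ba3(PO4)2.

Ba3(PO4)2(s) <=> 3 Ba^2+ + 2 PO4^3-
Ksp = [Ba^2+]^3[PO4^3-]^2
Precipitation begins when Q = Ksp. With [Ba^2+] = 0.35 M:
9.5 × 10^-30 = (0.35)^3 × [PO4^3-]^2
[PO4^3-] = (9.5 × 10^-30 / 4.29 × 10^-2)^(1/2) = 1.5 × 10^-14 M

[PO4^3-] = 1.5e-14 M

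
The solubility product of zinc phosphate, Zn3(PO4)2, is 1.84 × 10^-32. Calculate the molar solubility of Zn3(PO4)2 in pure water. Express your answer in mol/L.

Zn3(PO4)2(s) ⇌ 3 Zn^2+ + 2 PO4^3-
Ksp = [Zn^2+]^3[PO4^3-]^2
Let s = molar solubility. Then [Zn^2+] = 3s and [PO4^3-] = 2s.
So Ksp = (3s)^3 × (2s)^2 = 108s^5
Solving, s = (1.84 × 10^-32/108)^(1/5) = 1.76 × 10^-7 M

s ≈ 1.76 x 10^-7 M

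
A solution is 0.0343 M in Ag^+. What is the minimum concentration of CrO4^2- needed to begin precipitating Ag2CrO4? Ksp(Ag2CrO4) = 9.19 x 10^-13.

Ag2CrO4(s) <=> 2 Ag^+ + CrO4^2-
Ksp = [Ag^+]^2[CrO4^2-]
Precipitation begins when Q = Ksp. With [Ag^+] = 0.0343 M:
9.19 x 10^-13 = (0.0343)^2 × [CrO4^2-]
[CrO4^2-] = (9.19 x 10^-13 / 1.176 × 10^-3) = 7.81 x 10^-10 M

[CrO4^2-] ≈ 7.81 × 10^-10 M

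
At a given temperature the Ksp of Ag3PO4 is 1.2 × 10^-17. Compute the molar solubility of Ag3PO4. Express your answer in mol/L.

s ≈ 2.6 x 10^-5 M

Ag3PO4(s) ⇌ 3 Ag^+ + PO4^3-
Ksp = [Ag^+]^3[PO4^3-]
With molar solubility s: [Ag^+] = 3s, [PO4^3-] = s.
Substituting: Ksp = (3s)^3s = 27s^4
Solving, s = (1.2 × 10^-17/27)^(1/4) = 2.6 × 10^-5 M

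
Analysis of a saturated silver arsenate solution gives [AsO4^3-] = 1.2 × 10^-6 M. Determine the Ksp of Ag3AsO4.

Ksp = 5.6 × 10^-23

Ag3AsO4(s) <=> 3 Ag^+(aq) + AsO4^3-(aq)
Stoichiometry gives [Ag^+] = (3/1)[AsO4^3-] = 3.60 x 10^-6 M.
Ksp = [Ag^+]^3[AsO4^3-]
Ksp = (3.60 x 10^-6)^3 × 1.2 × 10^-6 = 5.6 x 10^-23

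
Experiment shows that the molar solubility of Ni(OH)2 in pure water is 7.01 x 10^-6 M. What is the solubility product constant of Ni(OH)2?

Ni(OH)2(s) <=> Ni^2+ + 2 OH^-
With molar solubility s: [Ni^2+] = s, [OH^-] = 2s.
Ksp = [Ni^2+][OH^-]^2
Ksp = s(2s)^2 = 4s^3
With s = 7.01 × 10^-6: Ksp = 1.38 × 10^-15

Ksp = 1.38e-15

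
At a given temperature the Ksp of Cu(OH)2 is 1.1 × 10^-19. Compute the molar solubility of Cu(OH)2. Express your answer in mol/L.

Cu(OH)2(s) ⇌ Cu^2+ + 2 OH^-
Ksp = [Cu^2+][OH^-]^2
For each mole of Cu(OH)2 that dissolves: [Cu^2+] = s, [OH^-] = 2s.
So Ksp = s × (2s)^2 = 4s^3
s^3 = 1.1 × 10^-19 / 4, so s = 3.0 x 10^-7 M

s ≈ 3.0 x 10^-7 M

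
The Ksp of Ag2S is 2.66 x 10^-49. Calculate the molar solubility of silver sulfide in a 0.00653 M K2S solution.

Ag2S(s) <=> 2 Ag^+(aq) + S^2-(aq)
Ksp = [Ag^+]^2[S^2-]
Let s be the molar solubility in this solution. [Ag^+] = 2s, [S^2-] = 0.00653 + s ≈ 0.00653 (Ksp is small, so little additional dissolves).
Ksp ≈ (2s)^2 × 0.00653
s = 3.19 × 10^-24 M
Check: s = 3.2 × 10^-24 ≪ 0.00653, so the approximation is valid.

s = 3.19 x 10^-24 M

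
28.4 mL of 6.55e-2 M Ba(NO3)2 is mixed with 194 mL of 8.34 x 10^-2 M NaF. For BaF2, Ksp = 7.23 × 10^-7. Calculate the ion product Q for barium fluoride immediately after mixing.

Total volume = 28.4 + 194 = 222.4 mL.
[Ba^2+] = 6.55 × 10^-2 × (28.4/222.4) = 8.364 × 10^-3 M
[F^-] = 8.34 x 10^-2 × (194/222.4) = 7.275 × 10^-2 M
BaF2(s) ⇌ Ba^2+ + 2 F^-, so Q = [Ba^2+][F^-]^2
Q = (8.364 × 10^-3)(7.275 × 10^-2)^2 = 4.43 × 10^-5
Q > Ksp, so BaF2 will precipitate.

Q = 4.43 × 10^-5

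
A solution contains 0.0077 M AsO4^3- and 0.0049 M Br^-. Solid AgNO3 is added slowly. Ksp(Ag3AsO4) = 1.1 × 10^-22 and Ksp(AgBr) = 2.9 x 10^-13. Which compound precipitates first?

Precipitation of each salt starts when its ion product equals its Ksp.
For Ag3AsO4: 1.1 × 10^-22 = 0.0077 × [Ag^+]^3  ⇒  [Ag^+] = 2.4 x 10^-7 M.
For AgBr: 2.9 x 10^-13 = 0.0049 × [Ag^+]  ⇒  [Ag^+] = 5.9 × 10^-11 M.
The salt with the lower threshold [Ag^+] precipitates first: AgBr.

AgBr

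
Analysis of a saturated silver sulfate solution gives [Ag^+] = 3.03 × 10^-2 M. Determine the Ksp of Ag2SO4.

Ag2SO4(s) ⇌ 2 Ag^+(aq) + SO4^2-(aq)
Stoichiometry gives [SO4^2-] = (1/2)[Ag^+] = 1.515 × 10^-2 M.
Ksp = [Ag^+]^2[SO4^2-]
Ksp = (3.03 × 10^-2)^2 × 1.515 x 10^-2 = 1.39 × 10^-5

Ksp = 1.39 x 10^-5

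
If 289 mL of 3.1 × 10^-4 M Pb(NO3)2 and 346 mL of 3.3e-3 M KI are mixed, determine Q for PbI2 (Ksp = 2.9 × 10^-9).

4.6e-10

Total volume = 289 + 346 = 635 mL.
[Pb^2+] = 3.1 x 10^-4 × (289/635) = 1.41 × 10^-4 M
[I^-] = 3.3 x 10^-3 × (346/635) = 1.80 × 10^-3 M
PbI2(s) ⇌ Pb^2+ + 2 I^-, so Q = [Pb^2+][I^-]^2
Q = (1.41 × 10^-4)(1.80 x 10^-3)^2 = 4.6 x 10^-10
Q < Ksp, so no precipitate of PbI2 forms.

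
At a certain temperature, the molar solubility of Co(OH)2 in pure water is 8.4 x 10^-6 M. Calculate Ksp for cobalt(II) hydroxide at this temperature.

Ksp ≈ 2.4 × 10^-15

Co(OH)2(s) ⇌ Co^2+(aq) + 2 OH^-(aq)
Let s = molar solubility. Then [Co^2+] = s and [OH^-] = 2s.
Ksp = [Co^2+][OH^-]^2
Substituting: Ksp = s(2s)^2 = 4s^3
With s = 8.4 × 10^-6: Ksp = 2.4 × 10^-15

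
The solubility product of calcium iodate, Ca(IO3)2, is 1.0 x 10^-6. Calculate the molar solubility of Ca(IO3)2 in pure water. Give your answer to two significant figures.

Ca(IO3)2(s) ⇌ Ca^2+(aq) + 2 IO3^-(aq)
Ksp = [Ca^2+][IO3^-]^2
Let s = molar solubility. Then [Ca^2+] = s and [IO3^-] = 2s.
Ksp = s(2s)^2 = 4s^3
s = (1.0 x 10^-6 / 4)^(1/3) = 6.3 x 10^-3 M

s ≈ 6.3 × 10^-3 M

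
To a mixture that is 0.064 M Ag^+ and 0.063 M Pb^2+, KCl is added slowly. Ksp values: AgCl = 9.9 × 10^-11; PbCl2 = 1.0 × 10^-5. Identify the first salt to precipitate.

AgCl

Each salt begins to precipitate when Q = Ksp, i.e. when [Cl^-] reaches its threshold.
For AgCl: 9.9 × 10^-11 = 0.064 × [Cl^-]  ⇒  [Cl^-] = 1.5 × 10^-9 M.
For PbCl2: 1.0 × 10^-5 = 0.063 × [Cl^-]^2  ⇒  [Cl^-] = 1.3 × 10^-2 M.
The salt with the lower threshold [Cl^-] precipitates first: AgCl.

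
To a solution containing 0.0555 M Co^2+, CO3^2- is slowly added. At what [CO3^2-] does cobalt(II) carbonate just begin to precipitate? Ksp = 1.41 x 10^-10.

CoCO3(s) ⇌ Co^2+ + CO3^2-
Ksp = [Co^2+][CO3^2-]
Precipitation begins when Q = Ksp. With [Co^2+] = 0.0555 M:
1.41 x 10^-10 = (0.0555) × [CO3^2-]
[CO3^2-] = (1.41 x 10^-10 / 5.55 × 10^-2) = 2.54 x 10^-9 M

[CO3^2-] ≈ 2.54 x 10^-9 M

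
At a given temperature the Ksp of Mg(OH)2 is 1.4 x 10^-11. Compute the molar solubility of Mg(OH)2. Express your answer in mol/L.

1.5 × 10^-4 M

Mg(OH)2(s) ⇌ Mg^2+(aq) + 2 OH^-(aq)
Ksp = [Mg^2+][OH^-]^2
If s mol/L of Mg(OH)2 dissolves, [Mg^2+] = s and [OH^-] = 2s.
Ksp = s(2s)^2 = 4s^3
s = (1.4 x 10^-11 / 4)^(1/3) = 1.5 × 10^-4 M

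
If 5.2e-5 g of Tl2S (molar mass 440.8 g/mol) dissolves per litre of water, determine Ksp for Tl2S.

6.6 × 10^-21

Molar solubility s = (5.2 × 10^-5 g/L) / (440.8 g/mol) = 1.18 x 10^-7 M.
Tl2S(s) ⇌ 2 Tl^+(aq) + S^2-(aq)
Let s = molar solubility. Then [Tl^+] = 2s and [S^2-] = s.
Ksp = [Tl^+]^2[S^2-]
Ksp = (2s)^2s = 4s^3
Ksp = 4 × (1.18 x 10^-7)^3 = 6.6 x 10^-21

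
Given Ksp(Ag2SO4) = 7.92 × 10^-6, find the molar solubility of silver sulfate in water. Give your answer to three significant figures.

Ag2SO4(s) ⇌ 2 Ag^+(aq) + SO4^2-(aq)
Ksp = [Ag^+]^2[SO4^2-]
If s mol/L of Ag2SO4 dissolves, [Ag^+] = 2s and [SO4^2-] = s.
So Ksp = (2s)^2 × s = 4s^3
s^3 = 7.92 × 10^-6 / 4, so s = 1.26 × 10^-2 M

s = 1.26 × 10^-2 M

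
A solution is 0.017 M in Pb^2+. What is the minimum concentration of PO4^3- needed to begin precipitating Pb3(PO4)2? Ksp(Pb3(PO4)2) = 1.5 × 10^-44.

[PO4^3-] ≈ 5.5 × 10^-20 M

Pb3(PO4)2(s) ⇌ 3 Pb^2+(aq) + 2 PO4^3-(aq)
Ksp = [Pb^2+]^3[PO4^3-]^2
Precipitation begins when Q = Ksp. With [Pb^2+] = 0.017 M:
1.5 × 10^-44 = (0.017)^3 × [PO4^3-]^2
[PO4^3-] = (1.5 × 10^-44 / 4.91 x 10^-6)^(1/2) = 5.5 x 10^-20 M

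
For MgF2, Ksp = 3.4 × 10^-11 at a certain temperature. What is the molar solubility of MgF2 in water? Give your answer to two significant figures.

MgF2(s) <=> Mg^2+(aq) + 2 F^-(aq)
Ksp = [Mg^2+][F^-]^2
For each mole of MgF2 that dissolves: [Mg^2+] = s, [F^-] = 2s.
Substituting: Ksp = s(2s)^2 = 4s^3
s^3 = 3.4 × 10^-11 / 4, so s = 2.0 × 10^-4 M

2.0 × 10^-4 M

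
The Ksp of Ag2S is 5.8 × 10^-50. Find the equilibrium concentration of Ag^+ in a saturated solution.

[Ag^+] ≈ 4.9 × 10^-17 M

Ag2S(s) ⇌ 2 Ag^+(aq) + S^2-(aq)
Ksp = [Ag^+]^2[S^2-]
For each mole of Ag2S that dissolves: [Ag^+] = 2s, [S^2-] = s.
Ksp = (2s)^2s = 4s^3
Solving, s = (5.8 × 10^-50/4)^(1/3) = 2.44 x 10^-17 M
[Ag^+] = 2s = 4.9 x 10^-17 M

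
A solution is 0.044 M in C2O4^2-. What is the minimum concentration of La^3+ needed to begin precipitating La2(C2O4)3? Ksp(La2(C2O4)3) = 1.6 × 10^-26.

La2(C2O4)3(s) ⇌ 2 La^3+(aq) + 3 C2O4^2-(aq)
Ksp = [La^3+]^2[C2O4^2-]^3
Precipitation begins when Q = Ksp. With [C2O4^2-] = 0.044 M:
1.6 × 10^-26 = (0.044)^3 × [La^3+]^2
[La^3+] = (1.6 × 10^-26 / 8.52 × 10^-5)^(1/2) = 1.4 × 10^-11 M

1.4e-11 M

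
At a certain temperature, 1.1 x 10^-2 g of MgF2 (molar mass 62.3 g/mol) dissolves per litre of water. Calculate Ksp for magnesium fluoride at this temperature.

Molar solubility s = (1.1 × 10^-2 g/L) / (62.3 g/mol) = 1.77 x 10^-4 M.
MgF2(s) ⇌ Mg^2+(aq) + 2 F^-(aq)
If s mol/L of MgF2 dissolves, [Mg^2+] = s and [F^-] = 2s.
Ksp = [Mg^2+][F^-]^2
Ksp = s(2s)^2 = 4s^3
Ksp = 4 × (1.77 x 10^-4)^3 = 2.2 × 10^-11

Ksp = 2.2 x 10^-11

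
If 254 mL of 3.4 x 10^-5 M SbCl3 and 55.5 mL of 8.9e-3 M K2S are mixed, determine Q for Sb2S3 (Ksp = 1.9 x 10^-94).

Total volume = 254 + 55.5 = 309.5 mL.
[Sb^3+] = 3.4 × 10^-5 × (254/309.5) = 2.79 × 10^-5 M
[S^2-] = 8.9 × 10^-3 × (55.5/309.5) = 1.60 × 10^-3 M
Sb2S3(s) ⇌ 2 Sb^3+(aq) + 3 S^2-(aq), so Q = [Sb^3+]^2[S^2-]^3
Q = (2.79 × 10^-5)^2(1.60 × 10^-3)^3 = 3.2 × 10^-18
Q > Ksp, so Sb2S3 will precipitate.

Q = 3.2 × 10^-18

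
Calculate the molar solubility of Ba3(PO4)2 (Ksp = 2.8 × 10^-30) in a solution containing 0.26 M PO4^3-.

s ≈ 1.2e-10 M

Ba3(PO4)2(s) ⇌ 3 Ba^2+ + 2 PO4^3-
Ksp = [Ba^2+]^3[PO4^3-]^2
Let s be the molar solubility in this solution. [Ba^2+] = 3s, [PO4^3-] = 0.26 + 2s ≈ 0.26 (since the PO4^3- already present dominates).
Ksp ≈ (3s)^3 × (0.26)^2
s = 1.2 x 10^-10 M
Check: 2s = 2.3 x 10^-10 ≪ 0.26, so the approximation is valid.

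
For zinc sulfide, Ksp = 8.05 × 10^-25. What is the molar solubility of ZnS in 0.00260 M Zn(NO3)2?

3.10 × 10^-22 M

ZnS(s) ⇌ Zn^2+(aq) + S^2-(aq)
Ksp = [Zn^2+][S^2-]
Let s be the molar solubility in this solution. [Zn^2+] = 0.00260 + s ≈ 0.00260, [S^2-] = s (common-ion effect: Zn^2+ is already 0.00260 M).
Ksp ≈ 0.00260 × s
s = 3.10 × 10^-22 M
Check: s = 3.1 × 10^-22 ≪ 0.00260, so the approximation is valid.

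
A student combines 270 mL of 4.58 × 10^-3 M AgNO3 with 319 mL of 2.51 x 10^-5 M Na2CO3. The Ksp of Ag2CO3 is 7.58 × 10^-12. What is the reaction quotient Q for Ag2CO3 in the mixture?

Total volume = 270 + 319 = 589 mL.
[Ag^+] = 4.58 × 10^-3 × (270/589) = 2.099 x 10^-3 M
[CO3^2-] = 2.51 × 10^-5 × (319/589) = 1.359 x 10^-5 M
Ag2CO3(s) <=> 2 Ag^+(aq) + CO3^2-(aq), so Q = [Ag^+]^2[CO3^2-]
Q = (2.099 x 10^-3)^2(1.359 × 10^-5) = 5.99 × 10^-11
Q > Ksp, so Ag2CO3 will precipitate.

Q ≈ 5.99 × 10^-11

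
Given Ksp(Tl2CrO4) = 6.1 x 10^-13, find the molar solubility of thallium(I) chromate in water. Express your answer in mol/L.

s ≈ 5.3 × 10^-5 M

Tl2CrO4(s) <=> 2 Tl^+ + CrO4^2-
Ksp = [Tl^+]^2[CrO4^2-]
For each mole of Tl2CrO4 that dissolves: [Tl^+] = 2s, [CrO4^2-] = s.
Substituting: Ksp = (2s)^2s = 4s^3
Solving, s = (6.1 x 10^-13/4)^(1/3) = 5.3 × 10^-5 M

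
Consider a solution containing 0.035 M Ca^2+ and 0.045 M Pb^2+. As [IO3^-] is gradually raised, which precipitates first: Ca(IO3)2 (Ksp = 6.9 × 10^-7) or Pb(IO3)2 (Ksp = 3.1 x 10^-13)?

Pb(IO3)2

Precipitation of each salt starts when its ion product equals its Ksp.
For Ca(IO3)2: 6.9 × 10^-7 = 0.035 × [IO3^-]^2  ⇒  [IO3^-] = 4.4 × 10^-3 M.
For Pb(IO3)2: 3.1 x 10^-13 = 0.045 × [IO3^-]^2  ⇒  [IO3^-] = 2.6 x 10^-6 M.
The salt with the lower threshold [IO3^-] precipitates first: Pb(IO3)2.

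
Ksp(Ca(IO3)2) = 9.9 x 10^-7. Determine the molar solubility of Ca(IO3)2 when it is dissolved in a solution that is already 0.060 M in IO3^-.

Ca(IO3)2(s) ⇌ Ca^2+ + 2 IO3^-
Ksp = [Ca^2+][IO3^-]^2
Let s = moles of Ca(IO3)2 that dissolve per litre. [Ca^2+] = s, [IO3^-] = 0.060 + 2s ≈ 0.060 (since the IO3^- already present dominates).
Ksp ≈ s × (0.060)^2
s = 2.8 × 10^-4 M
Check: 2s = 5.5 × 10^-4 ≪ 0.060, so the approximation is valid.

2.8 x 10^-4 M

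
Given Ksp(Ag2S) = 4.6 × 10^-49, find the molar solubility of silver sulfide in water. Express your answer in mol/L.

s ≈ 4.9 × 10^-17 M

Ag2S(s) ⇌ 2 Ag^+(aq) + S^2-(aq)
Ksp = [Ag^+]^2[S^2-]
If s mol/L of Ag2S dissolves, [Ag^+] = 2s and [S^2-] = s.
Ksp = (2s)^2s = 4s^3
s = (4.6 × 10^-49 / 4)^(1/3) = 4.9 × 10^-17 M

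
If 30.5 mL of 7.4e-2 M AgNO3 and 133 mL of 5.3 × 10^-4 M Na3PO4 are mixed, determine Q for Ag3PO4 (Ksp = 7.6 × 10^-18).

Total volume = 30.5 + 133 = 163.5 mL.
[Ag^+] = 7.4 × 10^-2 × (30.5/163.5) = 1.38 × 10^-2 M
[PO4^3-] = 5.3 x 10^-4 × (133/163.5) = 4.31 × 10^-4 M
Ag3PO4(s) ⇌ 3 Ag^+ + PO4^3-, so Q = [Ag^+]^3[PO4^3-]
Q = (1.38 x 10^-2)^3(4.31 x 10^-4) = 1.1 × 10^-9
Q > Ksp, so Ag3PO4 will precipitate.

Q = 1.1e-9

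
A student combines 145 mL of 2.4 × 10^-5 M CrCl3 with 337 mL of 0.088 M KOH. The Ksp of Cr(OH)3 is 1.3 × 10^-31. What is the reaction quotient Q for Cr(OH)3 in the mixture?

Q ≈ 1.7e-9

Total volume = 145 + 337 = 482 mL.
[Cr^3+] = 2.4 × 10^-5 × (145/482) = 7.22 × 10^-6 M
[OH^-] = 8.8 x 10^-2 × (337/482) = 6.15 × 10^-2 M
Cr(OH)3(s) <=> Cr^3+ + 3 OH^-, so Q = [Cr^3+][OH^-]^3
Q = (7.22 x 10^-6)(6.15 × 10^-2)^3 = 1.7 x 10^-9
Q > Ksp, so Cr(OH)3 will precipitate.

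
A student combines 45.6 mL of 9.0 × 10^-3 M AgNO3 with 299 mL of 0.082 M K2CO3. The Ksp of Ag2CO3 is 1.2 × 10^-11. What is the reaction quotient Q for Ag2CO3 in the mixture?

Total volume = 45.6 + 299 = 344.6 mL.
[Ag^+] = 9.0 x 10^-3 × (45.6/344.6) = 1.19 × 10^-3 M
[CO3^2-] = 8.2 × 10^-2 × (299/344.6) = 7.11 × 10^-2 M
Ag2CO3(s) ⇌ 2 Ag^+ + CO3^2-, so Q = [Ag^+]^2[CO3^2-]
Q = (1.19 × 10^-3)^2(7.11 × 10^-2) = 1.0 × 10^-7
Q > Ksp, so Ag2CO3 will precipitate.

Q = 1.0 × 10^-7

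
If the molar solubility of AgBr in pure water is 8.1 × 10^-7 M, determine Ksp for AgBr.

AgBr(s) ⇌ Ag^+ + Br^-
If s mol/L of AgBr dissolves, [Ag^+] = s and [Br^-] = s.
Ksp = [Ag^+][Br^-]
Ksp = s × s = s^2
Ksp = (8.1 × 10^-7)^2 = 6.6 × 10^-13

6.6e-13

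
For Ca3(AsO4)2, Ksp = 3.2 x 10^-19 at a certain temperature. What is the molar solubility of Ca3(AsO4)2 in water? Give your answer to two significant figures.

s = 7.8 x 10^-5 M

Ca3(AsO4)2(s) ⇌ 3 Ca^2+ + 2 AsO4^3-
Ksp = [Ca^2+]^3[AsO4^3-]^2
If s mol/L of Ca3(AsO4)2 dissolves, [Ca^2+] = 3s and [AsO4^3-] = 2s.
Ksp = (3s)^3(2s)^2 = 108s^5
s = (3.2 x 10^-19 / 108)^(1/5) = 7.8 x 10^-5 M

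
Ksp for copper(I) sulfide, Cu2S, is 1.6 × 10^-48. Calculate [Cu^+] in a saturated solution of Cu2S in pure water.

Cu2S(s) ⇌ 2 Cu^+(aq) + S^2-(aq)
Ksp = [Cu^+]^2[S^2-]
Let s = molar solubility. Then [Cu^+] = 2s and [S^2-] = s.
Substituting: Ksp = (2s)^2s = 4s^3
s^3 = 1.6 × 10^-48 / 4, so s = 7.37 x 10^-17 M
[Cu^+] = 2s = 1.5 × 10^-16 M

[Cu^+] = 1.5 × 10^-16 M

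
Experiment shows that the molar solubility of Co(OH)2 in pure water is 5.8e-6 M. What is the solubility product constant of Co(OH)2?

Co(OH)2(s) <=> Co^2+(aq) + 2 OH^-(aq)
For each mole of Co(OH)2 that dissolves: [Co^2+] = s, [OH^-] = 2s.
Ksp = [Co^2+][OH^-]^2
Ksp = s(2s)^2 = 4s^3
With s = 5.8 × 10^-6: Ksp = 7.8 x 10^-16

7.8 x 10^-16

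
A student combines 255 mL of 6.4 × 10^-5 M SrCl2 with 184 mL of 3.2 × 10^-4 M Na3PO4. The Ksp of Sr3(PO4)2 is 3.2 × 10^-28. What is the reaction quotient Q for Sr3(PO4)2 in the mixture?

Total volume = 255 + 184 = 439 mL.
[Sr^2+] = 6.4 × 10^-5 × (255/439) = 3.72 × 10^-5 M
[PO4^3-] = 3.2 × 10^-4 × (184/439) = 1.34 × 10^-4 M
Sr3(PO4)2(s) <=> 3 Sr^2+(aq) + 2 PO4^3-(aq), so Q = [Sr^2+]^3[PO4^3-]^2
Q = (3.72 × 10^-5)^3(1.34 x 10^-4)^2 = 9.2 x 10^-22
Q > Ksp, so Sr3(PO4)2 will precipitate.

9.2 x 10^-22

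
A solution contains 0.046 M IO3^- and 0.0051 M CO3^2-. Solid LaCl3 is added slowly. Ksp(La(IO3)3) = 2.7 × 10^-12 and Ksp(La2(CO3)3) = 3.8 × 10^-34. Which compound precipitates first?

Precipitation of each salt starts when its ion product equals its Ksp.
For La(IO3)3: 2.7 × 10^-12 = (0.046)^3 × [La^3+]  ⇒  [La^3+] = 2.8 × 10^-8 M.
For La2(CO3)3: 3.8 × 10^-34 = (0.0051)^3 × [La^3+]^2  ⇒  [La^3+] = 5.4 × 10^-14 M.
The salt with the lower threshold [La^3+] precipitates first: La2(CO3)3.

La2(CO3)3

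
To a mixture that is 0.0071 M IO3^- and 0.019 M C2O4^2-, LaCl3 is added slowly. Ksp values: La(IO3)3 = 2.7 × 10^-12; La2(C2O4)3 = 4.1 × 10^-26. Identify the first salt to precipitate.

La2(C2O4)3

Precipitation of each salt starts when its ion product equals its Ksp.
For La(IO3)3: 2.7 × 10^-12 = (0.0071)^3 × [La^3+]  ⇒  [La^3+] = 7.5 × 10^-6 M.
For La2(C2O4)3: 4.1 × 10^-26 = (0.019)^3 × [La^3+]^2  ⇒  [La^3+] = 7.7 × 10^-11 M.
The salt with the lower threshold [La^3+] precipitates first: La2(C2O4)3.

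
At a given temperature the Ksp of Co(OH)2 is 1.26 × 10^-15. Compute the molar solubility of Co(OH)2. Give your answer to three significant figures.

s ≈ 6.80 × 10^-6 M

Co(OH)2(s) ⇌ Co^2+ + 2 OH^-
Ksp = [Co^2+][OH^-]^2
If s mol/L of Co(OH)2 dissolves, [Co^2+] = s and [OH^-] = 2s.
So Ksp = s × (2s)^2 = 4s^3
s = (1.26 × 10^-15 / 4)^(1/3) = 6.80 × 10^-6 M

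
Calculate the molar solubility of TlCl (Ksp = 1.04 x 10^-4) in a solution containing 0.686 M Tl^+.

TlCl(s) <=> Tl^+ + Cl^-
Ksp = [Tl^+][Cl^-]
Let s = moles of TlCl that dissolve per litre. [Tl^+] = 0.686 + s ≈ 0.686, [Cl^-] = s (since the Tl^+ already present dominates).
Ksp ≈ 0.686 × s
s = 1.52 x 10^-4 M
Check: s = 1.5 x 10^-4 ≪ 0.686, so the approximation is valid.

1.52e-4 M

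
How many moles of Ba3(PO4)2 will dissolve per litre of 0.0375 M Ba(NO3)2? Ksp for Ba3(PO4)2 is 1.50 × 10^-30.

8.43 × 10^-14 M

Ba3(PO4)2(s) ⇌ 3 Ba^2+(aq) + 2 PO4^3-(aq)
Ksp = [Ba^2+]^3[PO4^3-]^2
Let s be the molar solubility in this solution. [Ba^2+] = 0.0375 + 3s ≈ 0.0375, [PO4^3-] = 2s (Ksp is small, so little additional dissolves).
Ksp ≈ (0.0375)^3 × (2s)^2
s = 8.43 × 10^-14 M
Check: 3s = 2.5 x 10^-13 ≪ 0.0375, so the approximation is valid.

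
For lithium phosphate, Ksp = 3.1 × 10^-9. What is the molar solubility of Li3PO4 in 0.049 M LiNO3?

Li3PO4(s) <=> 3 Li^+(aq) + PO4^3-(aq)
Ksp = [Li^+]^3[PO4^3-]
Let s be the molar solubility in this solution. [Li^+] = 0.049 + 3s ≈ 0.049, [PO4^3-] = s (since Li^+ from LiNO3 dominates).
Ksp ≈ (0.049)^3 × s
s = 2.6 × 10^-5 M
Check: 3s = 7.9 x 10^-5 ≪ 0.049, so the approximation is valid.

s ≈ 2.6 × 10^-5 M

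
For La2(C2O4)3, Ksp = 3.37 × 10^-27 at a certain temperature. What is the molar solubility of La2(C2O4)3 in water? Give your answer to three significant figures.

La2(C2O4)3(s) <=> 2 La^3+(aq) + 3 C2O4^2-(aq)
Ksp = [La^3+]^2[C2O4^2-]^3
With molar solubility s: [La^3+] = 2s, [C2O4^2-] = 3s.
Ksp = (2s)^2(3s)^3 = 108s^5
s = (3.37 × 10^-27 / 108)^(1/5) = 1.99 × 10^-6 M

s = 1.99 x 10^-6 M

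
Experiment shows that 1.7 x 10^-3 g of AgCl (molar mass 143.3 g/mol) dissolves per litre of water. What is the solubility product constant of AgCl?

Ksp = 1.4 × 10^-10

Molar solubility s = (1.7 × 10^-3 g/L) / (143.3 g/mol) = 1.19 × 10^-5 M.
AgCl(s) ⇌ Ag^+(aq) + Cl^-(aq)
If s mol/L of AgCl dissolves, [Ag^+] = s and [Cl^-] = s.
Ksp = [Ag^+][Cl^-]
Ksp = s^2
With s = 1.19 x 10^-5: Ksp = 1.4 × 10^-10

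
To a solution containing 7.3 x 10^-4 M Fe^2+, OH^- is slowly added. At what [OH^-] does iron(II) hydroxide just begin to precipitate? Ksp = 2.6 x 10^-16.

Fe(OH)2(s) <=> Fe^2+ + 2 OH^-
Ksp = [Fe^2+][OH^-]^2
Precipitation begins when Q = Ksp. With [Fe^2+] = 7.3 x 10^-4 M:
2.6 x 10^-16 = (7.3 x 10^-4) × [OH^-]^2
[OH^-] = (2.6 x 10^-16 / 7.3 × 10^-4)^(1/2) = 6.0 × 10^-7 M

6.0 × 10^-7 M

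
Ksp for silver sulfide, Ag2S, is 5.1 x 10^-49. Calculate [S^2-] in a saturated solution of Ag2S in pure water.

Ag2S(s) ⇌ 2 Ag^+(aq) + S^2-(aq)
Ksp = [Ag^+]^2[S^2-]
Let s = molar solubility. Then [Ag^+] = 2s and [S^2-] = s.
Substituting: Ksp = (2s)^2s = 4s^3
s = (5.1 x 10^-49 / 4)^(1/3) = 5.03 x 10^-17 M
[S^2-] = s = 5.0 × 10^-17 M

5.0 × 10^-17 M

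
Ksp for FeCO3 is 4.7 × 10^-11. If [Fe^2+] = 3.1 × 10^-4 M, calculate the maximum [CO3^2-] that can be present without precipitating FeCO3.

FeCO3(s) ⇌ Fe^2+ + CO3^2-
Ksp = [Fe^2+][CO3^2-]
Precipitation begins when Q = Ksp. With [Fe^2+] = 3.1 × 10^-4 M:
4.7 × 10^-11 = (3.1 × 10^-4) × [CO3^2-]
[CO3^2-] = (4.7 × 10^-11 / 3.1 × 10^-4) = 1.5 x 10^-7 M

[CO3^2-] = 1.5 × 10^-7 M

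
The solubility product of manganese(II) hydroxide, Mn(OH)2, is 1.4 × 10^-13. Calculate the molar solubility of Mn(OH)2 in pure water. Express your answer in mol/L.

Mn(OH)2(s) <=> Mn^2+(aq) + 2 OH^-(aq)
Ksp = [Mn^2+][OH^-]^2
If s mol/L of Mn(OH)2 dissolves, [Mn^2+] = s and [OH^-] = 2s.
Substituting: Ksp = s(2s)^2 = 4s^3
s = (1.4 × 10^-13 / 4)^(1/3) = 3.3 x 10^-5 M

3.3 x 10^-5 M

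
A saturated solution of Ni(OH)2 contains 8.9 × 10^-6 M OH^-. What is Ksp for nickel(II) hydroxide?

Ni(OH)2(s) ⇌ Ni^2+ + 2 OH^-
Stoichiometry gives [Ni^2+] = (1/2)[OH^-] = 4.45 × 10^-6 M.
Ksp = [Ni^2+][OH^-]^2
Ksp = 4.45 × 10^-6 × (8.9 × 10^-6)^2 = 3.5 x 10^-16

Ksp = 3.5 x 10^-16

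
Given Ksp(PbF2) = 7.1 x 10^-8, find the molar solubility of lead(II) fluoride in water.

s = 2.6 × 10^-3 M

PbF2(s) ⇌ Pb^2+(aq) + 2 F^-(aq)
Ksp = [Pb^2+][F^-]^2
For each mole of PbF2 that dissolves: [Pb^2+] = s, [F^-] = 2s.
Substituting: Ksp = s(2s)^2 = 4s^3
Solving, s = (7.1 x 10^-8/4)^(1/3) = 2.6 × 10^-3 M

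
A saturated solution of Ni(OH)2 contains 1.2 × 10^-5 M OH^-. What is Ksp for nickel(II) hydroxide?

Ni(OH)2(s) ⇌ Ni^2+ + 2 OH^-
Stoichiometry gives [Ni^2+] = (1/2)[OH^-] = 6.00 x 10^-6 M.
Ksp = [Ni^2+][OH^-]^2
Ksp = 6.00 × 10^-6 × (1.2 x 10^-5)^2 = 8.6 × 10^-16

8.6e-16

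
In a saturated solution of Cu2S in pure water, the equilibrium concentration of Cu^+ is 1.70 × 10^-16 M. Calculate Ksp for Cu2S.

Ksp ≈ 2.46e-48

Cu2S(s) ⇌ 2 Cu^+(aq) + S^2-(aq)
Stoichiometry gives [S^2-] = (1/2)[Cu^+] = 8.500 × 10^-17 M.
Ksp = [Cu^+]^2[S^2-]
Ksp = (1.70 x 10^-16)^2 × 8.500 × 10^-17 = 2.46 × 10^-48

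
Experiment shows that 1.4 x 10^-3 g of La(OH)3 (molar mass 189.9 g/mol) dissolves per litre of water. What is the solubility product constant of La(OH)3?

8.0 × 10^-20

Molar solubility s = (1.4 x 10^-3 g/L) / (189.9 g/mol) = 7.37 × 10^-6 M.
La(OH)3(s) ⇌ La^3+(aq) + 3 OH^-(aq)
Let s = molar solubility. Then [La^3+] = s and [OH^-] = 3s.
Ksp = [La^3+][OH^-]^3
Ksp = s(3s)^3 = 27s^4
With s = 7.37 × 10^-6: Ksp = 8.0 × 10^-20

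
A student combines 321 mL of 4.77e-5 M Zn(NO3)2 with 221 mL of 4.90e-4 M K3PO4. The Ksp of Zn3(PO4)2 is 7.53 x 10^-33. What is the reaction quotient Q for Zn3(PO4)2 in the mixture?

Total volume = 321 + 221 = 542 mL.
[Zn^2+] = 4.77 x 10^-5 × (321/542) = 2.825 × 10^-5 M
[PO4^3-] = 4.90 × 10^-4 × (221/542) = 1.998 x 10^-4 M
Zn3(PO4)2(s) ⇌ 3 Zn^2+(aq) + 2 PO4^3-(aq), so Q = [Zn^2+]^3[PO4^3-]^2
Q = (2.825 × 10^-5)^3(1.998 x 10^-4)^2 = 9.00 × 10^-22
Q > Ksp, so Zn3(PO4)2 will precipitate.

9.00 x 10^-22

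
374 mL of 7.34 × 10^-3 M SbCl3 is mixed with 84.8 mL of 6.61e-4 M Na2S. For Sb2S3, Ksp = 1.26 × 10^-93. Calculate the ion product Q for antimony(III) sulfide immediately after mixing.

Total volume = 374 + 84.8 = 458.8 mL.
[Sb^3+] = 7.34 × 10^-3 × (374/458.8) = 5.983 × 10^-3 M
[S^2-] = 6.61 × 10^-4 × (84.8/458.8) = 1.222 × 10^-4 M
Sb2S3(s) ⇌ 2 Sb^3+ + 3 S^2-, so Q = [Sb^3+]^2[S^2-]^3
Q = (5.983 × 10^-3)^2(1.222 x 10^-4)^3 = 6.53 × 10^-17
Q > Ksp, so Sb2S3 will precipitate.

Q = 6.53 x 10^-17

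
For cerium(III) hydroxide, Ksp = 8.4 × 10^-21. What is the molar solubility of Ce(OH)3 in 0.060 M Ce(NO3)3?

Ce(OH)3(s) ⇌ Ce^3+ + 3 OH^-
Ksp = [Ce^3+][OH^-]^3
Let s be the molar solubility in this solution. [Ce^3+] = 0.060 + s ≈ 0.060, [OH^-] = 3s (since Ce^3+ from Ce(NO3)3 dominates).
Ksp ≈ 0.060 × (3s)^3
s = 1.7 x 10^-7 M
Check: s = 1.7 × 10^-7 ≪ 0.060, so the approximation is valid.

s = 1.7e-7 M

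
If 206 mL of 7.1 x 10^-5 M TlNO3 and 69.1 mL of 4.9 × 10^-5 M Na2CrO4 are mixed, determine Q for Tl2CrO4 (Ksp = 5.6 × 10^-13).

Total volume = 206 + 69.1 = 275.1 mL.
[Tl^+] = 7.1 × 10^-5 × (206/275.1) = 5.32 × 10^-5 M
[CrO4^2-] = 4.9 × 10^-5 × (69.1/275.1) = 1.23 x 10^-5 M
Tl2CrO4(s) ⇌ 2 Tl^+ + CrO4^2-, so Q = [Tl^+]^2[CrO4^2-]
Q = (5.32 × 10^-5)^2(1.23 × 10^-5) = 3.5 x 10^-14
Q < Ksp, so no precipitate of Tl2CrO4 forms.

Q ≈ 3.5e-14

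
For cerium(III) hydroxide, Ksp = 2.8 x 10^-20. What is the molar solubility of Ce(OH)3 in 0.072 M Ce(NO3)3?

Ce(OH)3(s) ⇌ Ce^3+ + 3 OH^-
Ksp = [Ce^3+][OH^-]^3
Let s be the molar solubility in this solution. [Ce^3+] = 0.072 + s ≈ 0.072, [OH^-] = 3s (since Ce^3+ from Ce(NO3)3 dominates).
Ksp ≈ 0.072 × (3s)^3
s = 2.4 × 10^-7 M
Check: s = 2.4 x 10^-7 ≪ 0.072, so the approximation is valid.

s = 2.4 × 10^-7 M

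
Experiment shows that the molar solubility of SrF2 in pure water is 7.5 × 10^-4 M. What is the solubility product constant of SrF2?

SrF2(s) ⇌ Sr^2+ + 2 F^-
For each mole of SrF2 that dissolves: [Sr^2+] = s, [F^-] = 2s.
Ksp = [Sr^2+][F^-]^2
Ksp = s(2s)^2 = 4s^3
With s = 7.5 x 10^-4: Ksp = 1.7 × 10^-9

Ksp ≈ 1.7 x 10^-9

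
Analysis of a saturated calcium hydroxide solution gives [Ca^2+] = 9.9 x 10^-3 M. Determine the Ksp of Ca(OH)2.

Ca(OH)2(s) ⇌ Ca^2+ + 2 OH^-
Stoichiometry gives [OH^-] = (2/1)[Ca^2+] = 1.98 × 10^-2 M.
Ksp = [Ca^2+][OH^-]^2
Ksp = 9.9 × 10^-3 × (1.98 x 10^-2)^2 = 3.9 x 10^-6

Ksp ≈ 3.9e-6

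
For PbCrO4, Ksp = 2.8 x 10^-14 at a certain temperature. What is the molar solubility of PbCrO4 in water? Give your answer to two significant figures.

1.7 × 10^-7 M

PbCrO4(s) <=> Pb^2+(aq) + CrO4^2-(aq)
Ksp = [Pb^2+][CrO4^2-]
For each mole of PbCrO4 that dissolves: [Pb^2+] = s, [CrO4^2-] = s.
Ksp = s^2
s = √(2.8 x 10^-14) = 1.7 × 10^-7 M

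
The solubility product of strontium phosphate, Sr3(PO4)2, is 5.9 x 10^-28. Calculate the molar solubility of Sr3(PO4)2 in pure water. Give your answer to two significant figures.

Sr3(PO4)2(s) <=> 3 Sr^2+ + 2 PO4^3-
Ksp = [Sr^2+]^3[PO4^3-]^2
With molar solubility s: [Sr^2+] = 3s, [PO4^3-] = 2s.
Ksp = (3s)^3(2s)^2 = 108s^5
s = (5.9 x 10^-28 / 108)^(1/5) = 1.4 x 10^-6 M

1.4e-6 M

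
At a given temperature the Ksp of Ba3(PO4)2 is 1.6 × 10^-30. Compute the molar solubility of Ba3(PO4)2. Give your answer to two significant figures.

4.3 × 10^-7 M

Ba3(PO4)2(s) <=> 3 Ba^2+ + 2 PO4^3-
Ksp = [Ba^2+]^3[PO4^3-]^2
Let s = molar solubility. Then [Ba^2+] = 3s and [PO4^3-] = 2s.
Substituting: Ksp = (3s)^3(2s)^2 = 108s^5
s = (1.6 × 10^-30 / 108)^(1/5) = 4.3 × 10^-7 M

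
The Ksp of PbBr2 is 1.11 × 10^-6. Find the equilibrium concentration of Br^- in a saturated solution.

1.30 x 10^-2 M

PbBr2(s) ⇌ Pb^2+ + 2 Br^-
Ksp = [Pb^2+][Br^-]^2
Let s = molar solubility. Then [Pb^2+] = s and [Br^-] = 2s.
So Ksp = s × (2s)^2 = 4s^3
s = (1.11 × 10^-6 / 4)^(1/3) = 6.523 x 10^-3 M
[Br^-] = 2s = 1.30 × 10^-2 M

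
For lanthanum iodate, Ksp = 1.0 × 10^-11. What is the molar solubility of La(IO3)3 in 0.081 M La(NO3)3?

1.7 × 10^-4 M

La(IO3)3(s) ⇌ La^3+ + 3 IO3^-
Ksp = [La^3+][IO3^-]^3
Let s = moles of La(IO3)3 that dissolve per litre. [La^3+] = 0.081 + s ≈ 0.081, [IO3^-] = 3s (common-ion effect: La^3+ is already 0.081 M).
Ksp ≈ 0.081 × (3s)^3
s = 1.7 × 10^-4 M
Check: s = 1.7 × 10^-4 ≪ 0.081, so the approximation is valid.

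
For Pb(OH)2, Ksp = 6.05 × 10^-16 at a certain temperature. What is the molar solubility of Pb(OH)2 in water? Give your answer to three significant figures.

Pb(OH)2(s) ⇌ Pb^2+ + 2 OH^-
Ksp = [Pb^2+][OH^-]^2
Let s = molar solubility. Then [Pb^2+] = s and [OH^-] = 2s.
Ksp = s(2s)^2 = 4s^3
Solving, s = (6.05 × 10^-16/4)^(1/3) = 5.33 × 10^-6 M

5.33e-6 M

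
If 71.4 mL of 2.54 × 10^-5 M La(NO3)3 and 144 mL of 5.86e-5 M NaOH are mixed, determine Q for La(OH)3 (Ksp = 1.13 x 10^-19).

5.06 × 10^-19

Total volume = 71.4 + 144 = 215.4 mL.
[La^3+] = 2.54 × 10^-5 × (71.4/215.4) = 8.419 × 10^-6 M
[OH^-] = 5.86 x 10^-5 × (144/215.4) = 3.918 × 10^-5 M
La(OH)3(s) ⇌ La^3+ + 3 OH^-, so Q = [La^3+][OH^-]^3
Q = (8.419 × 10^-6)(3.918 × 10^-5)^3 = 5.06 × 10^-19
Q > Ksp, so La(OH)3 will precipitate.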